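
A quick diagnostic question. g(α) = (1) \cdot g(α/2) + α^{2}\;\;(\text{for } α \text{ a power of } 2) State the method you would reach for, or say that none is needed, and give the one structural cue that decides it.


Method: the master substitution — treat m = log base 2 of α as the new clock: one recursion step advances m by one while α scales by 2.


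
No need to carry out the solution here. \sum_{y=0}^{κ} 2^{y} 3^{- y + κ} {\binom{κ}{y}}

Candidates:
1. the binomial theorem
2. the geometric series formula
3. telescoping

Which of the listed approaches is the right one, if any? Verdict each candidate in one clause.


Method: the binomial theorem — {\binom{κ}{y}} weighting matched powers of 2 and 3 is the expanded form of (2 + 3)^κ — fold it back up.
- the binomial theorem — applicable, and directly so.
- the geometric series formula — dividing successive terms gives an index-dependent quantity, not a constant.
- telescoping: in the displayed form, no term reappears at a neighboring index to cancel against.


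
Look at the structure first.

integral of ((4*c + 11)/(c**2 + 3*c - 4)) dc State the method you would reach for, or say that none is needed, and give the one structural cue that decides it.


Method: partial fractions — each factor of c**2 + 3*c - 4 owns one elementary piece of the integrand — separate them and integrate piecewise.


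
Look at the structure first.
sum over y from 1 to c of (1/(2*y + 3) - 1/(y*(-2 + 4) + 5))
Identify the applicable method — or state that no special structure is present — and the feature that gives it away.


Diagnosis: telescoping — difference-of-shifts structure (each term adds 1/(2*y + 3), then subtracts its one-index-advanced value, which the following term adds back) leaves only the first and last pieces standing.


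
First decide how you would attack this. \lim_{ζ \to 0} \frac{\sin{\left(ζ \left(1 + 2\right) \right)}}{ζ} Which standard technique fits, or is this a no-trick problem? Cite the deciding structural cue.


Best approach: l'Hôpital's rule (0/0) — plug in 0: top and bottom both hit zero, so differentiate each and retry. Expanding numerator and denominator to first order gives the same value — the rule automates exactly that.


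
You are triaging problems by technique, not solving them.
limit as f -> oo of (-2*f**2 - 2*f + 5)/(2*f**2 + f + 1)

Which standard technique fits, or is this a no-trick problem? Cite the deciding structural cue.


Diagnosis: dominant-term comparison — as f grows, only the highest-degree terms matter — compare leading terms and read the limit off. l'Hôpital's at-infinity variant applies to the expression viewed as a single quotient; the leading-term comparison is the direct route.


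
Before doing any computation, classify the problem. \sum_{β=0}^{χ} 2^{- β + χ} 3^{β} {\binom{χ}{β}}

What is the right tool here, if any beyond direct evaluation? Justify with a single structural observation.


Diagnosis: the binomial theorem — terms weighting {\binom{χ}{β}} against matched powers of 3 and 2 reassemble into (3 + 2)^χ by the binomial theorem.


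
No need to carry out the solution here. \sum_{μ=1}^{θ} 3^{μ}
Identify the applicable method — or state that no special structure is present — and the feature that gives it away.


Technique: the geometric series formula — each term is 3 times the previous one, so the geometric-series formula applies directly.


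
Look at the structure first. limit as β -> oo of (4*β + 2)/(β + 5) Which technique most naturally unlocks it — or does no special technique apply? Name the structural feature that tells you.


Best approach: dominant-term comparison — growth-rate triage: the leading powers of β decide the limit, everything else is noise. Viewed as a single quotient this is an ∞/∞ form — an at-infinity application of l'Hôpital's rule would also resolve it; comparing leading growth reads the answer without differentiating.


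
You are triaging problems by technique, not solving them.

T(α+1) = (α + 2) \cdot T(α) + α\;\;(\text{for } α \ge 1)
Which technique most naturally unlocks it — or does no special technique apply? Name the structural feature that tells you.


Method: a summation factor — first-order, linear, moving coefficient α + 2: the discrete analogue of an integrating factor handles it.


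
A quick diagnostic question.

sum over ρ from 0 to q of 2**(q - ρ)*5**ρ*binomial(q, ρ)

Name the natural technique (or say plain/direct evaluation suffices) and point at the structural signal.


Best approach: the binomial theorem — terms weighting binomial(q, ρ) against matched powers of 5 and 2 reassemble into (5 + 2)^q by the binomial theorem.


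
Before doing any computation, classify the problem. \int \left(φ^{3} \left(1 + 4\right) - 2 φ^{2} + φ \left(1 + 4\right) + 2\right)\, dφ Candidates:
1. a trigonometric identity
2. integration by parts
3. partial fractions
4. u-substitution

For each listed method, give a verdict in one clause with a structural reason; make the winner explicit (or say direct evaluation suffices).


Technique: no special technique — scan for structure and find none: constant multiples of powers of φ, integrate directly.
- a trigonometric identity — there is no trigonometric structure at all — the integrand carries no sine or cosine to rewrite.
- integration by parts: parts would only shuffle a directly integrable integrand.
- partial fractions — the expression is not a ratio of polynomials that decomposes further.
- u-substitution: any workable substitution here is cosmetic — the integrand is already in directly integrable form.


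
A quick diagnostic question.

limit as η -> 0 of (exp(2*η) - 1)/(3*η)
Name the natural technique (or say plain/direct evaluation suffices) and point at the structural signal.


Technique: l'Hôpital's rule (0/0) — numerator and denominator both vanish at 0 — a genuine 0/0 form, which is exactly when l'Hôpital applies. The standard small-argument limits would also carry it; the rule is the systematic route.


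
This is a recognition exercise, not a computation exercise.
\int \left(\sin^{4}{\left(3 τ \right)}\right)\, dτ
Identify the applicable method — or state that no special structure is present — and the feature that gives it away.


Diagnosis: a trigonometric identity — an even power like \sin^{4}{\left(3 τ \right)} flattens under the half-angle identity into first-degree cosines you can integrate directly.


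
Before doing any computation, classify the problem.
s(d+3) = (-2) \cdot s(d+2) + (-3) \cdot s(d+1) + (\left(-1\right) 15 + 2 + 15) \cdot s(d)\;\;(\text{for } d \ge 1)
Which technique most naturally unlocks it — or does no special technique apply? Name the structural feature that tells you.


Verdict: the characteristic-root method — every coefficient is a fixed number and the forcing is zero — substitute r^d and read off the root equation.


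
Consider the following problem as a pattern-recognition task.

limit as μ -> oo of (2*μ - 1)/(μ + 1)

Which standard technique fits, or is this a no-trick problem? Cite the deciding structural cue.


Method: dominant-term comparison — at large μ only the top-degree terms survive; compare the leading terms and the limit falls out. As a single quotient, the ∞/∞ shape would yield to repeated differentiation as well — the growth comparison gets there in one look.


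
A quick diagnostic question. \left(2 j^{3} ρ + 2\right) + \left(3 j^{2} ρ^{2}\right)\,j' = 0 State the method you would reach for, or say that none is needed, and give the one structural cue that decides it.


Verdict: the exact-equation method — this form is already the differential of something: the matching mixed partials of 2 j^{3} ρ + 2 and 3 j^{2} ρ^{2} prove it.


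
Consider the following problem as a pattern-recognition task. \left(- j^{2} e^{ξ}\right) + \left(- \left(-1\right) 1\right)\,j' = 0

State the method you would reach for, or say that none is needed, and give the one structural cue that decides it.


Verdict: separation of variables — a product of single-variable factors, e^{ξ} and j^{2} — the textbook separable form.


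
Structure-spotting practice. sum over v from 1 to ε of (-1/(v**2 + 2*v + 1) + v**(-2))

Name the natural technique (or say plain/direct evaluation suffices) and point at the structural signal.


Best approach: telescoping — the summand is built as v**(-2) minus its own successor — adjacent terms annihilate down the line.


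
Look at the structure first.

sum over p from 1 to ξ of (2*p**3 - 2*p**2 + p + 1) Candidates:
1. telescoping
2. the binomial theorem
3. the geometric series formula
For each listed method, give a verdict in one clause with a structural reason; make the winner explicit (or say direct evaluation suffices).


Best approach: no special technique — nothing telescopes and nothing is geometric; polynomial terms in p sum term by term.
- telescoping — writing out consecutive terms as given produces no pairwise cancellation.
- the binomial theorem: there is no pair of bases whose matched powers would reassemble into a single binomial power.
- the geometric series formula — the ratio of consecutive terms depends on the index.


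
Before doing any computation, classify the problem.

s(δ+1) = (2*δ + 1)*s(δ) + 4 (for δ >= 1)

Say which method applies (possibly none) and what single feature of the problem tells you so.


Diagnosis: a summation factor — rescale the sequence by the product of the weights 2*δ + 1 so far — the recurrence collapses to a plain running sum.


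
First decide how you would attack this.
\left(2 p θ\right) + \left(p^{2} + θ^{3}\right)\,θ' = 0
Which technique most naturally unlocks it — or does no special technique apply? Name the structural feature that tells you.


Technique: the exact-equation method — checking ∂/∂θ of 2 p θ against ∂/∂p of p^{2} + θ^{3}: they match — the equation is exact as it stands.


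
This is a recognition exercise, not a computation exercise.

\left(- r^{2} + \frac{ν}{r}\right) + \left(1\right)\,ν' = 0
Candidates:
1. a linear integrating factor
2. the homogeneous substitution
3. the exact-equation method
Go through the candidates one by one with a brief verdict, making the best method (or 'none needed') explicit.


Method: a linear integrating factor — the unknown enters only to the first power against a nonzero forcing term — the integrating-factor template applies directly.
- a linear integrating factor: yes — fits the structure here.
- the homogeneous substitution: the slope is not a function of the ratio of the variables alone.
- the exact-equation method: no potential function has this form as its differential, as written.


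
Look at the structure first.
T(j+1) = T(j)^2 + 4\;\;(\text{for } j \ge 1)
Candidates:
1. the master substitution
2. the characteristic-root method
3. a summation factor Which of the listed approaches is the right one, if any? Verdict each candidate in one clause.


Method: no special technique — the recurrence is nonlinear in the sequence values; study it directly, no linear machinery applies.
- the master substitution — the recursion shifts the index rather than dividing it.
- the characteristic-root method — nonlinearity rules out exponential-mode superposition from the start.
- a summation factor: the recursion is nonlinear — outside the first-order linear family a summation factor addresses.


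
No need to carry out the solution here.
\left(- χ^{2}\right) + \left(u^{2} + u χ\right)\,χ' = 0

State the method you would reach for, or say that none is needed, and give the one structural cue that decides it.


Method: the homogeneous substitution — the slope is degree-zero homogeneous: the ratio substitution v = χ/u collapses it. A Bernoulli-style rewrite — possibly after exchanging which variable is treated as dependent — would work as well; the homogeneous substitution is the more immediate reading here.


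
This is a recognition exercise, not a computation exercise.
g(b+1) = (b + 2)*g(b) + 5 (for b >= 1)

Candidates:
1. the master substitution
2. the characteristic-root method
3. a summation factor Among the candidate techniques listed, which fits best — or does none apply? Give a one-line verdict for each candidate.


Diagnosis: a summation factor — it is first-order linear but the coefficient b + 2 depends on the index, so multiply through by a summation factor to telescope it.
- the master substitution: the recursion shifts the index rather than dividing it.
- the characteristic-root method — an index-dependent weight blocks the pure exponential ansatz.
- a summation factor: yes, a natural case for it.


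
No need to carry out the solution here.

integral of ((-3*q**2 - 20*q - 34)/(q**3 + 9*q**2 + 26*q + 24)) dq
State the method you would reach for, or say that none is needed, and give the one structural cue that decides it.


Verdict: partial fractions — a proper rational integrand whose denominator splits into simpler factors — decompose into partial fractions first.


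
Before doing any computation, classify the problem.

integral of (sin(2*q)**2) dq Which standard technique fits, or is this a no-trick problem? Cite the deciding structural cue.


Method: a trigonometric identity — sin(2*q)**2 carries an even exponent — trade it for double-angle cosines before integrating.


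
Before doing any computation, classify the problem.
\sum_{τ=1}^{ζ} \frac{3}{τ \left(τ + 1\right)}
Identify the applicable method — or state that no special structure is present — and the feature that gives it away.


Best approach: telescoping — \frac{3}{τ \left(τ + 1\right)} hides a difference of shifted reciprocals — decompose it and the middle of the sum vanishes.


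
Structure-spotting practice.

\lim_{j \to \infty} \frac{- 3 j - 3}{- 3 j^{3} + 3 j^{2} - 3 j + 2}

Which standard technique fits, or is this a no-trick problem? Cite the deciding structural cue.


Method: dominant-term comparison — divide by the highest power of j present: lower-order terms vanish and the dominant ratio remains. As a single quotient, the ∞/∞ shape would yield to repeated differentiation as well — the growth comparison gets there in one look.


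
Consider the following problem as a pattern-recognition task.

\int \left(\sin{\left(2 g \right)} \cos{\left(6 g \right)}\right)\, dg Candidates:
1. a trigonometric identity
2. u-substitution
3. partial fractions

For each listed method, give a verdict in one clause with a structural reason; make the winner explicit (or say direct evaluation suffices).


Technique: a trigonometric identity — cross-frequency products like \sin{\left(2 g \right)} \cos{\left(6 g \right)} are the textbook product-to-sum case — the identity converts them to directly integrable sinusoids.
- a trigonometric identity: yes, a natural case for it.
- u-substitution — no subexpression of the integrand serves as a whole-integral substitution inner — individual terms may offer their own, but none carries its derivative as a factor of the full integrand; a working change of variable would have to be constructed from outside the expression.
- partial fractions — there is no rational-function structure to decompose.


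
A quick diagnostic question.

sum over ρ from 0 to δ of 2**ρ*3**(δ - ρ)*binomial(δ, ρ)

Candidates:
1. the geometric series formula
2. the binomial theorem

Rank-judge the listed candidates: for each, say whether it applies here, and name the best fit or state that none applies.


Technique: the binomial theorem — the binomial coefficients weight matched powers of 2 and 3, which is exactly the expansion of a binomial power.
- the geometric series formula — dividing successive terms gives an index-dependent quantity, not a constant.
- the binomial theorem: yes — fits the structure here.


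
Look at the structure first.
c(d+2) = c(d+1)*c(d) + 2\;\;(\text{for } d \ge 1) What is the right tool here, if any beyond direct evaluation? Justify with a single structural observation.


Diagnosis: no special technique — nonlinear feedback in the recursion rules out every root- or factor-based technique.


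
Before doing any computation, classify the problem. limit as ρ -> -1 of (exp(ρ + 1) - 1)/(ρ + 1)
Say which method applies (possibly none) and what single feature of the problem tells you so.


Technique: l'Hôpital's rule (0/0) — plug in -1: top and bottom both hit zero, so differentiate each and retry. A local series expansion at the point resolves it as well; the rule is the packaged version of that step.


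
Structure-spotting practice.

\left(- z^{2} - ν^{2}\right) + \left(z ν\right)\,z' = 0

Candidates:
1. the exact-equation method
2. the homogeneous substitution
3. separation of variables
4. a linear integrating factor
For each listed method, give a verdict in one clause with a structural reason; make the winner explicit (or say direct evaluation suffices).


Best approach: the homogeneous substitution — the slope's numerator and denominator share total degree; set v = z/ν and the equation drops to separable form. A Bernoulli substitution is a fair alternative on this equation directly; the homogeneous reading takes it as given.
- the exact-equation method — exactness fails on the nose — the mixed partials do not match.
- the homogeneous substitution: yes, a natural case for it.
- separation of variables: no algebra isolates the independent variable on one side and the unknown on the other.
- a linear integrating factor: the unknown enters nonlinearly (through a power, a denominator, or a transcendental function), which the linear integrating-factor recipe cannot absorb as-is — any repair would come from a preliminary substitution, not the factor.


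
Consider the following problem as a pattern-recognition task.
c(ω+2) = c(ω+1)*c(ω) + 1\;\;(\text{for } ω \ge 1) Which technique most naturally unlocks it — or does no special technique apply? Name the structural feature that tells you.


Technique: no special technique — a nonlinear dependence on earlier terms breaks linearity, and with it every superposition-based closed form.


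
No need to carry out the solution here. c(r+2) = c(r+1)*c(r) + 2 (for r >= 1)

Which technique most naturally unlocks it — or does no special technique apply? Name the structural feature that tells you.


Best approach: no special technique — the recurrence is nonlinear in the sequence terms; no linear-recurrence method fits it as written — one iterates or studies it directly.


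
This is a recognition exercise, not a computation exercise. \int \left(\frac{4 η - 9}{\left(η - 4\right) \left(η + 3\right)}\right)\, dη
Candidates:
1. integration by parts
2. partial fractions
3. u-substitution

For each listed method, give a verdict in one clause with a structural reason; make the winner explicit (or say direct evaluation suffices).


Method: partial fractions — a proper rational integrand whose denominator splits into simpler factors — decompose into partial fractions first.
- integration by parts — the nonconstant-polynomial-times-standard-kernel pattern (an exp, sine, cosine, or logarithm partner) is absent.
- partial fractions: a fit — the right tool for this form.
- u-substitution — no subexpression of the integrand pairs with its own derivative as a factor — individual terms may offer their own substitutions, but any change of variable covering the whole integral would have to be constructed from outside the expression.


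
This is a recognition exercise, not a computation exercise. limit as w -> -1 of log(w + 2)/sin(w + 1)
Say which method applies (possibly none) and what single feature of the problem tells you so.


Technique: l'Hôpital's rule (0/0) — substituting -1 gives 0 over 0; differentiate top and bottom once and re-evaluate. The standard small-argument limits would also carry it; the rule is the systematic route.


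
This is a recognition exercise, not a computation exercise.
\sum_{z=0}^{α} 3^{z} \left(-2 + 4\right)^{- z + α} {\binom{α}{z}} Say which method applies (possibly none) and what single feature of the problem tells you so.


Method: the binomial theorem — binomial coefficients against complementary powers of 3 and (-2 + 4): recognize the binomial expansion and resum.


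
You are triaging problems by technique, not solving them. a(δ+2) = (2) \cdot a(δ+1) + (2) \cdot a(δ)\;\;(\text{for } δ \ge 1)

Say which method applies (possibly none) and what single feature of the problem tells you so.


Verdict: the characteristic-root method — constant coefficients and linearity mean the ansatz r^δ reduces it to solving the characteristic polynomial.


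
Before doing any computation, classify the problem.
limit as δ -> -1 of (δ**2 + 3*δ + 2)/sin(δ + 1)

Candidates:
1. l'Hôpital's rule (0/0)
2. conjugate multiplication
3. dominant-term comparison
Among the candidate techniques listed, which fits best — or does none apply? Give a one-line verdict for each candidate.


Verdict: l'Hôpital's rule (0/0) — plug in -1: top and bottom both hit zero, so differentiate each and retry. A first-order expansion at the point is an equally standard path; the rule packages it.
- l'Hôpital's rule (0/0): applies; the problem has the shape this method handles.
- conjugate multiplication: no difference of divergent radicals appears, so rationalizing has nothing to cancel.
- dominant-term comparison — no dominant-degree comparison decides it.


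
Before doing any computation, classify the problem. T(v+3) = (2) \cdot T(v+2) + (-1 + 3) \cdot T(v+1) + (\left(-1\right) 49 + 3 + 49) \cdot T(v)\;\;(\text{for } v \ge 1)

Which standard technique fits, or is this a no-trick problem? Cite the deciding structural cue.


Verdict: the characteristic-root method — no index-dependence in the weights and nothing inhomogeneous: classic characteristic-equation setup.


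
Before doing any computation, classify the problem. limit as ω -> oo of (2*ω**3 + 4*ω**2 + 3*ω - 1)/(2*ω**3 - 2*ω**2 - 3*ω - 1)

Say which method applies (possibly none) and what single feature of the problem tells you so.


Best approach: dominant-term comparison — at large ω only the top-degree terms survive; compare the leading terms and the limit falls out. Viewed as a single quotient this is an ∞/∞ form — an at-infinity application of l'Hôpital's rule would also resolve it; comparing leading growth reads the answer without differentiating.


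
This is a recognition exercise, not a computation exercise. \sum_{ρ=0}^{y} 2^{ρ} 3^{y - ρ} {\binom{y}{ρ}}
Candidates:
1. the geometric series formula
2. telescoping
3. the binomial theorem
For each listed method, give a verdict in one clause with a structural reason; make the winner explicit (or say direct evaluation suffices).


Best approach: the binomial theorem — terms weighting {\binom{y}{ρ}} against matched powers of 2 and 3 reassemble into (2 + 3)^y by the binomial theorem.
- the geometric series formula — the term-to-term ratio changes with the index, so the geometric formula cannot close it.
- telescoping — the summand is not presented as a shifted difference — a telescoping rewrite may exist, but the displayed structure does not offer one.
- the binomial theorem — a fit — the right tool for this form.


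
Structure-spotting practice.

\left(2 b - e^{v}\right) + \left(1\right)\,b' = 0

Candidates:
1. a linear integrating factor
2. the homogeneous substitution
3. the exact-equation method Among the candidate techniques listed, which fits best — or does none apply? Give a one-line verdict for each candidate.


Method: a linear integrating factor — b appears only to the first power with coefficient 2 — the classic integrating-factor setup.
- a linear integrating factor — applies; the problem has the shape this method handles.
- the homogeneous substitution — solved for the derivative, the right side changes under joint scaling of the two variables.
- the exact-equation method: exactness fails on the nose — the mixed partials do not match.


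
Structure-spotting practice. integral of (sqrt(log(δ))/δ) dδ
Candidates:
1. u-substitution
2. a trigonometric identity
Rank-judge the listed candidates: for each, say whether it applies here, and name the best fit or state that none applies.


Diagnosis: u-substitution — everything non-trivial happens through the inner expression log(δ), and its derivative accounts for the remaining factor up to a constant, so set u = log(δ).
- u-substitution — a fit — the right tool for this form.
- a trigonometric identity: there is no trigonometric structure at all — the integrand carries no sine or cosine to rewrite.


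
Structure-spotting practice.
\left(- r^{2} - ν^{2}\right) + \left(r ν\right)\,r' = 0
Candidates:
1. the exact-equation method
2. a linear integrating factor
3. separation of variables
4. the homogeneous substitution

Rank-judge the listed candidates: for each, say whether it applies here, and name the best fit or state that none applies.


Best approach: the homogeneous substitution — scaling ν and r together leaves the slope fixed — it depends only on r/ν, so substitute the ratio. Rearranged, this also fits the Bernoulli template directly; the homogeneous substitution reads the structure without the rearrangement.
- the exact-equation method: the cross partial derivatives disagree, so no single potential exists.
- a linear integrating factor — the unknown enters nonlinearly (through a power, a denominator, or a transcendental function), which the linear integrating-factor recipe cannot absorb as-is — any repair would come from a preliminary substitution, not the factor.
- separation of variables: no division isolates the independent variable from the unknown.
- the homogeneous substitution — applicable, and directly so.


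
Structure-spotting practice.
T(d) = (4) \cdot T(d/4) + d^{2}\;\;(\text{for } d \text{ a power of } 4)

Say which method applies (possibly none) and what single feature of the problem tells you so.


Diagnosis: the master substitution — the argument contracts 4-fold per step: reindex d exponentially and solve the linear recurrence in the new index.


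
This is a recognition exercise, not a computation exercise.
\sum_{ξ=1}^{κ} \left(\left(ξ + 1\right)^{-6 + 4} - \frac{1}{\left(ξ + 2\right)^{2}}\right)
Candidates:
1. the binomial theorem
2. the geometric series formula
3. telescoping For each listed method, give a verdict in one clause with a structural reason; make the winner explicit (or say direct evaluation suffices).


Diagnosis: telescoping — write out three consecutive terms and watch the interior cancel: the advanced copy one term subtracts reappears as the very next term's leading piece, pair after pair.
- the binomial theorem — the summand does not match any term pattern of an expanded binomial power.
- the geometric series formula: the ratio of consecutive terms depends on the index.
- telescoping: applies; the problem has the shape this method handles.


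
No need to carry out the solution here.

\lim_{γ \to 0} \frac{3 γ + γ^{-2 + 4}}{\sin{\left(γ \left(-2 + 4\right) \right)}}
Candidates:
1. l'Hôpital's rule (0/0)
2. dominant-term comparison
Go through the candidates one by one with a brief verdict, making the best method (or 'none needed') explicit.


Method: l'Hôpital's rule (0/0) — plug in 0: top and bottom both hit zero, so differentiate each and retry. Known elementary limits would finish this too — the rule just bypasses the case analysis.
- l'Hôpital's rule (0/0): yes, a natural case for it.
- dominant-term comparison: no dominant-degree comparison decides it.


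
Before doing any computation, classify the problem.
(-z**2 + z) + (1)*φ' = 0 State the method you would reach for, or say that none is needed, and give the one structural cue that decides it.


Best approach: no special technique — with φ absent the equation is not coupled at all: direct integration in z.


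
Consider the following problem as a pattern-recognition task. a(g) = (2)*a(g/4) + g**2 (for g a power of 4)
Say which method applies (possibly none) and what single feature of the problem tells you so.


Diagnosis: the master substitution — index division is the fingerprint: g/4 in the recursive call means substitute g = 4^m.


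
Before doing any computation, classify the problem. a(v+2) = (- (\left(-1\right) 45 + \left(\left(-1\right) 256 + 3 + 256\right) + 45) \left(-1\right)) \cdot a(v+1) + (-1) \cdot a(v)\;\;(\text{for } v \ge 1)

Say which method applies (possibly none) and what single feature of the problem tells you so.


Diagnosis: the characteristic-root method — try a geometric ansatz r^v: constant coefficients turn the recurrence into one polynomial equation in r.


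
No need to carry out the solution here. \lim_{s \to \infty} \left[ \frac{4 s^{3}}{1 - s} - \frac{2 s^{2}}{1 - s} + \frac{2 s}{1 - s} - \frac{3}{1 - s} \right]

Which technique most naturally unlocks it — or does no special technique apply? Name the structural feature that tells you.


Verdict: dominant-term comparison — as s grows, only the highest-degree terms matter — compare leading terms and read the limit off. Viewed as a single quotient this is an ∞/∞ form — an at-infinity application of l'Hôpital's rule would also resolve it; comparing leading growth reads the answer without differentiating.


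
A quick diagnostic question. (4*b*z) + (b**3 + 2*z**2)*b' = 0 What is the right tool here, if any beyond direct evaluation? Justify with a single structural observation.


Method: the exact-equation method — checking ∂/∂b of 4*b*z against ∂/∂z of b**3 + 2*z**2: they match — the equation is exact as it stands.


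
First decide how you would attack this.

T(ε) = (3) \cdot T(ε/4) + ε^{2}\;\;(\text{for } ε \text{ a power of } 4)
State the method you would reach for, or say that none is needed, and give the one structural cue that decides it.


Technique: the master substitution — the argument shrinks by the factor 4, so measure the index on a logarithmic scale and the recursion becomes a shift.


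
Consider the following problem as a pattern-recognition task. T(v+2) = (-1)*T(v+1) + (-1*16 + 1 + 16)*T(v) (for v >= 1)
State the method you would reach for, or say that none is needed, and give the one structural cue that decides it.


Diagnosis: the characteristic-root method — shift-invariance with fixed coefficients calls for exponential trials; the characteristic polynomial finds every r^v.


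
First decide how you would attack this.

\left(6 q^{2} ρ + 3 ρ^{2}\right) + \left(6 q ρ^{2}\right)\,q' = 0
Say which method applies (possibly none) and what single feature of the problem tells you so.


Verdict: the exact-equation method — the cross partial derivatives of 6 q^{2} ρ + 3 ρ^{2} and 6 q ρ^{2} agree, so the left side is the total differential of one potential in ρ and q.


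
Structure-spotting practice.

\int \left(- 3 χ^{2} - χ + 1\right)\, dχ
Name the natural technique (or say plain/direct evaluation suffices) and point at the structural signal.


Method: no special technique — scan for structure and find none: constant multiples of powers of χ, integrate directly.


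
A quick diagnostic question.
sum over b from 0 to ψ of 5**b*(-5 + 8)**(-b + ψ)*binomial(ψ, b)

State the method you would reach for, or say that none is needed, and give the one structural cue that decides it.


Best approach: the binomial theorem — binomial(ψ, b) weighting matched powers of 5 and (-5 + 8) is the expanded form of (5 + (-5 + 8))^ψ — fold it back up.


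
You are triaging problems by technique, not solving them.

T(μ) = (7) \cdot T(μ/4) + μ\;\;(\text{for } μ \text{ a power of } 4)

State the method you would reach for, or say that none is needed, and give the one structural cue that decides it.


Diagnosis: the master substitution — the argument shrinks by the factor 4, so measure the index on a logarithmic scale and the recursion becomes a shift.


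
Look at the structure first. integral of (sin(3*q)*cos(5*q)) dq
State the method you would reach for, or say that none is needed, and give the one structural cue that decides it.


Best approach: a trigonometric identity — the identity turns sin(3*q)*cos(5*q) into two lone cosines/sines, each trivially integrable.


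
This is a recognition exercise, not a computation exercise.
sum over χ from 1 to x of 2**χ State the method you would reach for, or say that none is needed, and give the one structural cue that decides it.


Best approach: the geometric series formula — each summand is the previous one scaled by 2; that constant multiplier is itself the geometric structure.


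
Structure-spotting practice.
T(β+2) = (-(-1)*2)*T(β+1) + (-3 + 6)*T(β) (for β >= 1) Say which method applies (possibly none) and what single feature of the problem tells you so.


Method: the characteristic-root method — constant coefficients and linearity mean the ansatz r^β reduces it to solving the characteristic polynomial.


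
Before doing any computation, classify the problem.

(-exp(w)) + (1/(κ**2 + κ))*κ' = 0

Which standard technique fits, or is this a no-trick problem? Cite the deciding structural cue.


Verdict: separation of variables — solved for the derivative, the right side splits multiplicatively into a function of each variable alone — divide and integrate each side. A Bernoulli rewrite would carry it as the equation stands — separating the variables needs no rearrangement either.


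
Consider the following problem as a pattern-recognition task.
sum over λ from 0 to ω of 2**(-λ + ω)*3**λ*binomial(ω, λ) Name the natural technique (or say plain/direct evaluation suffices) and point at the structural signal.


Verdict: the binomial theorem — binomial(ω, λ) weighting matched powers of 3 and 2 is the expanded form of (3 + 2)^ω — fold it back up.


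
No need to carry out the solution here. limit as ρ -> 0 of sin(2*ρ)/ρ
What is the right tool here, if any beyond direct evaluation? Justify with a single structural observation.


Method: l'Hôpital's rule (0/0) — numerator and denominator both vanish at 0 — a genuine 0/0 form, which is exactly when l'Hôpital applies. Expanding numerator and denominator to first order gives the same value — the rule automates exactly that.


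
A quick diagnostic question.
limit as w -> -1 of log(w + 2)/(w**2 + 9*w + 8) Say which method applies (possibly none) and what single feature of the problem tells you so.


Best approach: l'Hôpital's rule (0/0) — the 0/0 form at -1 is the signature situation for l'Hôpital's rule. A local series expansion at the point resolves it as well; the rule is the packaged version of that step.


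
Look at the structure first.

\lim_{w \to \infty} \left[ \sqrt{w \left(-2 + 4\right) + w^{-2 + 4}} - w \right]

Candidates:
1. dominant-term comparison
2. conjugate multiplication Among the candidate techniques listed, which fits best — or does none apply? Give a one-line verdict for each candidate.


Verdict: conjugate multiplication — the ∞ − ∞ radical form is the exact trigger for the conjugate maneuver.
- dominant-term comparison — this limit is not decided by comparing polynomial growth at infinity.
- conjugate multiplication — yes, a natural case for it.


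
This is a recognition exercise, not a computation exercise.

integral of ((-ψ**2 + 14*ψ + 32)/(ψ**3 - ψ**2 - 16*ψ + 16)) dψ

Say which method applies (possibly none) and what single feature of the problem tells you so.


Best approach: partial fractions — rational integrand, reducible denominator ψ**3 - ψ**2 - 16*ψ + 16: decompose first, integrate second.


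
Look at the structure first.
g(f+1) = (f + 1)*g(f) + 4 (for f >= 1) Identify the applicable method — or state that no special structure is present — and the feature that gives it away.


Diagnosis: a summation factor — first-order, linear, moving coefficient f + 1: the discrete analogue of an integrating factor handles it.


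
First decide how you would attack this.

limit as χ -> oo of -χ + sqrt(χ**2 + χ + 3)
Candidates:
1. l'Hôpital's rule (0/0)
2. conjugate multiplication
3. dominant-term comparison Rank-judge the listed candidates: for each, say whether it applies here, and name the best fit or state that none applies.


Technique: conjugate multiplication — two divergent pieces with a minus sign between them and a radical in the mix: rationalize sqrt(χ**2 + χ + 3) - χ before any limit law applies.
- l'Hôpital's rule (0/0) — the expression is a difference driving to ∞ − ∞, not a 0/0 quotient — there is no ratio for the rule to differentiate.
- conjugate multiplication — a fit — the right tool for this form.
- dominant-term comparison — no dominant power emerges to decide the limit by degree comparison.


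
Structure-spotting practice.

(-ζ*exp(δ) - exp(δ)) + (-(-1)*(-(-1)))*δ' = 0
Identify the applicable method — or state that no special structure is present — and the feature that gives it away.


Verdict: separation of variables — all dependence on the two variables factors apart, the defining separable shape.


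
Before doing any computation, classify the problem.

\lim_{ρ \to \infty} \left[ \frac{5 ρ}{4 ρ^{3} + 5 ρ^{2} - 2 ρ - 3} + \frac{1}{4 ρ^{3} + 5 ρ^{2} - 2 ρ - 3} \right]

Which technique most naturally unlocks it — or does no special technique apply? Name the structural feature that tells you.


Technique: dominant-term comparison — divide through by the highest power of ρ; every lower-order term dies and the dominant terms decide the limit. Viewed as a single quotient this is an ∞/∞ form — an at-infinity application of l'Hôpital's rule would also resolve it; comparing leading growth reads the answer without differentiating.


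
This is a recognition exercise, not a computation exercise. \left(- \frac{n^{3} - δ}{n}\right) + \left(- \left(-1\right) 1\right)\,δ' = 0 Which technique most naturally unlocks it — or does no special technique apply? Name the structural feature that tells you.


Best approach: a linear integrating factor — linear in the unknown with genuine forcing: multiply through by the exponential of the integrated coefficient and the left side closes into one derivative.


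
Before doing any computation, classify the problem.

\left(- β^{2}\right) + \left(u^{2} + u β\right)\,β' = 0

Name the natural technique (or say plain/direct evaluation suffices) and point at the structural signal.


Diagnosis: the homogeneous substitution — the slope is degree-zero homogeneous: the ratio substitution v = β/u collapses it. This can also be massaged into Bernoulli form (the roles of the variables may need exchanging); the homogeneous substitution avoids that setup.


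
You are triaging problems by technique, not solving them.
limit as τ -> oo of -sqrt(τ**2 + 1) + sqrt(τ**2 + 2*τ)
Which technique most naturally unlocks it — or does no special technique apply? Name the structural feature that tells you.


Verdict: conjugate multiplication — turning the difference into a conjugate-rationalized ratio makes the limit readable.


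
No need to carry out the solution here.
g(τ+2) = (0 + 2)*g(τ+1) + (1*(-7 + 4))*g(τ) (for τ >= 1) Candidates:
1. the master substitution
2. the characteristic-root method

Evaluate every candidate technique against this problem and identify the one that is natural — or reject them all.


Verdict: the characteristic-root method — constant coefficients and linearity mean the ansatz r^τ reduces it to solving the characteristic polynomial.
- the master substitution — the recursion steps by a constant offset, so exponential reindexing is pointless.
- the characteristic-root method — applies; the problem has the shape this method handles.
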